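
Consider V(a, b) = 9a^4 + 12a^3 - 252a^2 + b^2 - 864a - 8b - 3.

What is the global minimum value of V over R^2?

V(a,b) separates as P(a) + Q(b) − 3, so its minimum is min P + min Q − 3.
P'(a) = 36(a - 4)(a + 2)(a + 3) vanishes at a ∈ {-3, -2, 4}; Q'(b) = 2b - 8 vanishes at b ∈ {4}.
Local minima of P (where P''>0): P(-3)=729, P(4)=-4416. Local minima of Q: Q(4)=-16.
So the global minimum of V is P(4) + Q(4) − 3 = -4416 − 16 − 3 = -4435, attained at (4, 4).

-4435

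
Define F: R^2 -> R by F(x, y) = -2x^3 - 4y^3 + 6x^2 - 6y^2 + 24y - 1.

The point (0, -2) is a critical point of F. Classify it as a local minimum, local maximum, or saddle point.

The mixed partial ∂²F/∂x∂y is 0, so the Hessian at any point is diag(F_xx, F_yy) = diag(12(-x + 1), -12(2y + 1)).
At (0, -2): H = diag(12, 36).
Both eigenvalues are positive, so H is positive definite: a local minimum.

local minimum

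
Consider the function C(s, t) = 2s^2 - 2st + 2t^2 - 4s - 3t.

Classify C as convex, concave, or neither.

convex

C is quadratic, so its Hessian is the constant matrix H = [[4, -2], [-2, 4]].
det(H) = 12, tr(H) = 8.
det(H) > 0 and tr(H) > 0, so H is positive definite everywhere: convex.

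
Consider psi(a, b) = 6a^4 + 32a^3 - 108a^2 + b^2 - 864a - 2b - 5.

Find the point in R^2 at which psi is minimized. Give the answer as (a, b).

psi(a,b) separates as P(a) + Q(b) − 5, so its minimum is min P + min Q − 5.
P'(a) = 24(a - 3)(a + 3)(a + 4) vanishes at a ∈ {-4, -3, 3}; Q'(b) = 2b - 2 vanishes at b ∈ {1}.
Local minima of P (where P''>0): P(-4)=1216, P(3)=-2214. Local minima of Q: Q(1)=-1.
So the global minimum of psi is P(3) + Q(1) − 5 = -2214 − 1 − 5 = -2220, attained at (3, 1).

(3, 1)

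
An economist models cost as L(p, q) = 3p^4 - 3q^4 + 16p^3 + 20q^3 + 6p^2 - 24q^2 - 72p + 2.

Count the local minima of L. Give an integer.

2

L separates as a function of p plus a function of q, so ∇L=0 decouples.
∂L/∂p = 12(p - 1)(p + 2)(p + 3) = 0 at p ∈ {-3, -2, 1}; ∂L/∂q = -12q(q - 4)(q - 1) = 0 at q ∈ {0, 1, 4}.
The Hessian is diagonal: diag(L_pp, L_qq). Second derivatives: L_pp(-3)=48, L_pp(-2)=-36, L_pp(1)=144; L_qq(0)=-48, L_qq(1)=36, L_qq(4)=-144.
Local minima occur where both diagonal entries positive: (-3, 1), (1, 1). Count: 2.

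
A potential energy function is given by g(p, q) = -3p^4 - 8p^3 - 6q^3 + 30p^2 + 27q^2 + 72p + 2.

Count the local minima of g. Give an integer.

g separates as a function of p plus a function of q, so ∇g=0 decouples.
∂g/∂p = -12(p - 2)(p + 1)(p + 3) = 0 at p ∈ {-3, -1, 2}; ∂g/∂q = -18q(q - 3) = 0 at q ∈ {0, 3}.
The Hessian is diagonal: diag(g_pp, g_qq). Second derivatives: g_pp(-3)=-120, g_pp(-1)=72, g_pp(2)=-180; g_qq(0)=54, g_qq(3)=-54.
Local minima occur where both diagonal entries positive: (-1, 0). Count: 1.

1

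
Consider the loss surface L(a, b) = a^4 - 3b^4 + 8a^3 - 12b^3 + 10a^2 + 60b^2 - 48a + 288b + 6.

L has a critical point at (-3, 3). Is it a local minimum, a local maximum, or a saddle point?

The mixed partial ∂²L/∂a∂b is 0, so the Hessian at any point is diag(L_aa, L_bb) = diag(4(3a^2 + 12a + 5), 12(-3b^2 - 6b + 10)).
At (-3, 3): H = diag(-16, -420).
Both eigenvalues are negative, so H is negative definite: a local maximum.

local maximum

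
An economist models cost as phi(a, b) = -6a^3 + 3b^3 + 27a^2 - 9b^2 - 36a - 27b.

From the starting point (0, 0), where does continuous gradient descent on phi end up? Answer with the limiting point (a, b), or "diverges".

phi is separable, so gradient descent decouples: a follows -∂phi/∂a, b follows -∂phi/∂b.
∂phi/∂a = -18(a - 2)(a - 1); at a=0 this is -36, so a increases.
∂phi/∂b = 9(b - 3)(b + 1); at b=0 this is -27, so b increases.
a converges to its nearest critical value 1 (a local min of the a-part); b converges to 3. The iterate converges to (1, 3).

(1, 3)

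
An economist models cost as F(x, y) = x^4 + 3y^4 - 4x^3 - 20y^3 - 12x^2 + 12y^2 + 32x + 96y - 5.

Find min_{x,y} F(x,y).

-130

F(x,y) separates as P(x) + Q(y) − 5, so its minimum is min P + min Q − 5.
P'(x) = 4(x - 4)(x - 1)(x + 2) vanishes at x ∈ {-2, 1, 4}; Q'(y) = 12(y - 4)(y - 2)(y + 1) vanishes at y ∈ {-1, 2, 4}.
Local minima of P (where P''>0): P(-2)=-64, P(4)=-64. Local minima of Q: Q(-1)=-61, Q(4)=64.
So the global minimum of F is P(-2) + Q(-1) − 5 = -64 − 61 − 5 = -130, attained at (-2, -1).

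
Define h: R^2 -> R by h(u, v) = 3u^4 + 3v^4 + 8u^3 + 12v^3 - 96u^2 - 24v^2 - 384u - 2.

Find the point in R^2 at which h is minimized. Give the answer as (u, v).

h(u,v) separates as P(u) + Q(v) − 2, so its minimum is min P + min Q − 2.
P'(u) = 12(u - 4)(u + 2)(u + 4) vanishes at u ∈ {-4, -2, 4}; Q'(v) = 12v(v - 1)(v + 4) vanishes at v ∈ {-4, 0, 1}.
Local minima of P (where P''>0): P(-4)=256, P(4)=-1792. Local minima of Q: Q(-4)=-384, Q(1)=-9.
So the global minimum of h is P(4) + Q(-4) − 2 = -1792 − 384 − 2 = -2178, attained at (4, -4).

(4, -4)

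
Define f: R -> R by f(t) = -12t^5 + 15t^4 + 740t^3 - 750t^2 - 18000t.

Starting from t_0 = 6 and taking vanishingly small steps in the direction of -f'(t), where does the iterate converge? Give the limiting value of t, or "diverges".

f'(t) = -60(t - 5)(t - 4)(t + 3)(t + 5), so f'(6) = -11880.
Gradient descent moves in the -f' direction, i.e. t is increasing.
There is no critical point above t=6, and f' keeps the same sign, so the iterate runs off to +∞.

diverges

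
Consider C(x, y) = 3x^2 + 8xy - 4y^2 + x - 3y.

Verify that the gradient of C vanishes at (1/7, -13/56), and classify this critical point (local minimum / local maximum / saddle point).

saddle point

∇C = (6x + 8y + 1, 8x - 8y - 3); substituting (1/7, -13/56) gives ∇C = (0, 0), so (1/7, -13/56) is indeed a critical point.
The Hessian of C is constant: H = [[6, 8], [8, -8]].
det(H) = 6·(-8) − 8² = -112.
Since det(H) < 0, H is indefinite and the critical point is a saddle point.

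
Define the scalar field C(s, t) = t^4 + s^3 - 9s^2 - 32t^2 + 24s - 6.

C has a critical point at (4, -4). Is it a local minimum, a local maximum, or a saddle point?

The mixed partial ∂²C/∂s∂t is 0, so the Hessian at any point is diag(C_ss, C_tt) = diag(6(s - 3), 4(3t^2 - 16)).
At (4, -4): H = diag(6, 128).
Both eigenvalues are positive, so H is positive definite: a local minimum.

local minimum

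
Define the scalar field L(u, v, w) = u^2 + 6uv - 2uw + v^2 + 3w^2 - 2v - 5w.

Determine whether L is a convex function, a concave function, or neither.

neither

L is quadratic, so its Hessian is the constant matrix H = [[2, 6, -2], [6, 2, 0], [-2, 0, 6]].
Leading principal minors: 2, -32, -200.
Neither pattern holds ⇒ H is indefinite ⇒ neither convex nor concave.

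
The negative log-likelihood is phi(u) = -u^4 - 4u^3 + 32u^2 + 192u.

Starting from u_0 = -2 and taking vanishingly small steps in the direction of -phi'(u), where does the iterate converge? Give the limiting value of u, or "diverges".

phi'(u) = -4(u - 4)(u + 3)(u + 4), so phi'(-2) = 48.
Gradient descent moves in the -phi' direction, i.e. u is decreasing.
The nearest critical point in that direction is u = -3, where phi'' = 28 > 0 (a local minimum). The iterate converges there.

-3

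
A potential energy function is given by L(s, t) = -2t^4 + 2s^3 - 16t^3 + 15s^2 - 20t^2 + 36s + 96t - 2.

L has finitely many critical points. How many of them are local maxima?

2

L separates as a function of s plus a function of t, so ∇L=0 decouples.
∂L/∂s = 6(s + 2)(s + 3) = 0 at s ∈ {-3, -2}; ∂L/∂t = -8(t - 1)(t + 3)(t + 4) = 0 at t ∈ {-4, -3, 1}.
The Hessian is diagonal: diag(L_ss, L_tt). Second derivatives: L_ss(-3)=-6, L_ss(-2)=6; L_tt(-4)=-40, L_tt(-3)=32, L_tt(1)=-160.
Local maxima occur where both diagonal entries negative: (-3, -4), (-3, 1). Count: 2.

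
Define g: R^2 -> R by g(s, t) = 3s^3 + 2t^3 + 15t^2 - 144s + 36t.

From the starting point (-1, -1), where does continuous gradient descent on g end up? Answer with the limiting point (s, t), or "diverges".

g is separable, so gradient descent decouples: s follows -∂g/∂s, t follows -∂g/∂t.
∂g/∂s = 9(s - 4)(s + 4); at s=-1 this is -135, so s increases.
∂g/∂t = 6(t + 2)(t + 3); at t=-1 this is 12, so t decreases.
s converges to its nearest critical value 4 (a local min of the s-part); t converges to -2. The iterate converges to (4, -2).

(4, -2)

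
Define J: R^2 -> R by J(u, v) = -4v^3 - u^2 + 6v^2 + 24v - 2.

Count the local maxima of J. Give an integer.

J separates as a function of u plus a function of v, so ∇J=0 decouples.
∂J/∂u = -2u = 0 at u ∈ {0}; ∂J/∂v = -12(v - 2)(v + 1) = 0 at v ∈ {-1, 2}.
The Hessian is diagonal: diag(J_uu, J_vv). Second derivatives: J_uu(0)=-2; J_vv(-1)=36, J_vv(2)=-36.
Local maxima occur where both diagonal entries negative: (0, 2). Count: 1.

1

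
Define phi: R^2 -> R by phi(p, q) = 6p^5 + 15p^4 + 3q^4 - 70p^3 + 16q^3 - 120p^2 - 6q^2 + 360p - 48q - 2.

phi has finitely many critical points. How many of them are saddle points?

phi separates as a function of p plus a function of q, so ∇phi=0 decouples.
∂phi/∂p = 30(p - 2)(p - 1)(p + 2)(p + 3) = 0 at p ∈ {-3, -2, 1, 2}; ∂phi/∂q = 12(q - 1)(q + 1)(q + 4) = 0 at q ∈ {-4, -1, 1}.
The Hessian is diagonal: diag(phi_pp, phi_qq). Second derivatives: phi_pp(-3)=-600, phi_pp(-2)=360, phi_pp(1)=-360, phi_pp(2)=600; phi_qq(-4)=180, phi_qq(-1)=-72, phi_qq(1)=120.
Saddle points occur where the two diagonal entries have opposite signs: (-3, -4), (-3, 1), (-2, -1), (1, -4), (1, 1), (2, -1). Count: 6.

6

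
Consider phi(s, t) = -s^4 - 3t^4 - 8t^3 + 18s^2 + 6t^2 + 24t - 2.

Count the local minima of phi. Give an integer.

phi separates as a function of s plus a function of t, so ∇phi=0 decouples.
∂phi/∂s = -4s(s - 3)(s + 3) = 0 at s ∈ {-3, 0, 3}; ∂phi/∂t = -12(t - 1)(t + 1)(t + 2) = 0 at t ∈ {-2, -1, 1}.
The Hessian is diagonal: diag(phi_ss, phi_tt). Second derivatives: phi_ss(-3)=-72, phi_ss(0)=36, phi_ss(3)=-72; phi_tt(-2)=-36, phi_tt(-1)=24, phi_tt(1)=-72.
Local minima occur where both diagonal entries positive: (0, -1). Count: 1.

1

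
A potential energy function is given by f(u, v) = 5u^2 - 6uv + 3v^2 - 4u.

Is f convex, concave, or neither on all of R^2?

convex

f is quadratic, so its Hessian is the constant matrix H = [[10, -6], [-6, 6]].
det(H) = 24, tr(H) = 16.
det(H) > 0 and tr(H) > 0, so H is positive definite everywhere: convex.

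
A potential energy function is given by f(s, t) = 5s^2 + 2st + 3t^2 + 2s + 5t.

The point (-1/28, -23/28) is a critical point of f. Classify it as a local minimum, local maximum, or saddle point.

The Hessian of f is constant: H = [[10, 2], [2, 6]].
det(H) = 10·6 − 2² = 56.
det(H) > 0 and tr(H) = 16 > 0, so H is positive definite and the point is a local minimum.

local minimum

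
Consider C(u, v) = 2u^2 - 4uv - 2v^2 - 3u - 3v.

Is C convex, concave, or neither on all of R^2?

neither

C is quadratic, so its Hessian is the constant matrix H = [[4, -4], [-4, -4]].
det(H) = -32, tr(H) = 0.
det(H) < 0, so H is indefinite: neither convex nor concave.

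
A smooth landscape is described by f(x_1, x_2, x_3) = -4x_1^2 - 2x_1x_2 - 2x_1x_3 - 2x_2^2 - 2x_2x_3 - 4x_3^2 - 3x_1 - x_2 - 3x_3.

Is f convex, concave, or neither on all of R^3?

f is quadratic, so its Hessian is the constant matrix H = [[-8, -2, -2], [-2, -4, -2], [-2, -2, -8]].
Leading principal minors: -8, 28, -192.
Signs alternate −, +, − ⇒ H ≺ 0 ⇒ concave.

concave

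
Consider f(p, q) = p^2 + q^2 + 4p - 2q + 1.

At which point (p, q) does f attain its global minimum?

(-2, 1)

f(p,q) separates as A(p) + B(q) + 1, so its minimum is min A + min B + 1.
A'(p) = 2p + 4 vanishes at p ∈ {-2}; B'(q) = 2q - 2 vanishes at q ∈ {1}.
Local minima of A (where A''>0): A(-2)=-4. Local minima of B: B(1)=-1.
So the global minimum of f is A(-2) + B(1) + 1 = -4 − 1 + 1 = -4, attained at (-2, 1).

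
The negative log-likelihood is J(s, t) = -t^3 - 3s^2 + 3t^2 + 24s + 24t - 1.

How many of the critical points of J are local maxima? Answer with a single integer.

1

J separates as a function of s plus a function of t, so ∇J=0 decouples.
∂J/∂s = -6(s - 4) = 0 at s ∈ {4}; ∂J/∂t = -3(t - 4)(t + 2) = 0 at t ∈ {-2, 4}.
The Hessian is diagonal: diag(J_ss, J_tt). Second derivatives: J_ss(4)=-6; J_tt(-2)=18, J_tt(4)=-18.
Local maxima occur where both diagonal entries negative: (4, 4). Count: 1.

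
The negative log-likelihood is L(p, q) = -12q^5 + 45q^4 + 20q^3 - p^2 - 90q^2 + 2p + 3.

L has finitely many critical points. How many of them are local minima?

L separates as a function of p plus a function of q, so ∇L=0 decouples.
∂L/∂p = -2(p - 1) = 0 at p ∈ {1}; ∂L/∂q = -60q(q - 3)(q - 1)(q + 1) = 0 at q ∈ {-1, 0, 1, 3}.
The Hessian is diagonal: diag(L_pp, L_qq). Second derivatives: L_pp(1)=-2; L_qq(-1)=480, L_qq(0)=-180, L_qq(1)=240, L_qq(3)=-1440.
Local minima occur where both diagonal entries positive: none. Count: 0.

0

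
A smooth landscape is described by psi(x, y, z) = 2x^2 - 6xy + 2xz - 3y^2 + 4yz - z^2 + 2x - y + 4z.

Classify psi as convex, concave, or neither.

psi is quadratic, so its Hessian is the constant matrix H = [[4, -6, 2], [-6, -6, 4], [2, 4, -2]].
Leading principal minors: 4, -60, -16.
Neither pattern holds ⇒ H is indefinite ⇒ neither convex nor concave.

neither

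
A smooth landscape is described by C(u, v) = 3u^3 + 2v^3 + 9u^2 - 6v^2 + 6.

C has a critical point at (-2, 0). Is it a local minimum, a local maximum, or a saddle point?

local maximum

The mixed partial ∂²C/∂u∂v is 0, so the Hessian at any point is diag(C_uu, C_vv) = diag(18(u + 1), 12(v - 1)).
At (-2, 0): H = diag(-18, -12).
Both eigenvalues are negative, so H is negative definite: a local maximum.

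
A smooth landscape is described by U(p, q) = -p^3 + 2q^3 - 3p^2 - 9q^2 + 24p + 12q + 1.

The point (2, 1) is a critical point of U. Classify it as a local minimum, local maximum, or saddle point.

The mixed partial ∂²U/∂p∂q is 0, so the Hessian at any point is diag(U_pp, U_qq) = diag(-6(p + 1), 6(2q - 3)).
At (2, 1): H = diag(-18, -6).
Both eigenvalues are negative, so H is negative definite: a local maximum.

local maximum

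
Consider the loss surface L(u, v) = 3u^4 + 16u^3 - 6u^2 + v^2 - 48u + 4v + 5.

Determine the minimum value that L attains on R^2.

-159

L(u,v) separates as P(u) + Q(v) + 5, so its minimum is min P + min Q + 5.
P'(u) = 12(u - 1)(u + 1)(u + 4) vanishes at u ∈ {-4, -1, 1}; Q'(v) = 2v + 4 vanishes at v ∈ {-2}.
Local minima of P (where P''>0): P(-4)=-160, P(1)=-35. Local minima of Q: Q(-2)=-4.
So the global minimum of L is P(-4) + Q(-2) + 5 = -160 − 4 + 5 = -159, attained at (-4, -2).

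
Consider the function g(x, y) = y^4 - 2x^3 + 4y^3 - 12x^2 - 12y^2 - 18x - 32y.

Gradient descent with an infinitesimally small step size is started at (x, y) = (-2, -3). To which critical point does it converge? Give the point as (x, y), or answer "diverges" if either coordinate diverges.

g is separable, so gradient descent decouples: x follows -∂g/∂x, y follows -∂g/∂y.
∂g/∂x = -6(x + 1)(x + 3); at x=-2 this is 6, so x decreases.
∂g/∂y = 4(y - 2)(y + 1)(y + 4); at y=-3 this is 40, so y decreases.
x converges to its nearest critical value -3 (a local min of the x-part); y converges to -4. The iterate converges to (-3, -4).

(-3, -4)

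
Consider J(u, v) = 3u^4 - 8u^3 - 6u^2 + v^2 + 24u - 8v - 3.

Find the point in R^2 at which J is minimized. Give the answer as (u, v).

J(u,v) separates as P(u) + Q(v) − 3, so its minimum is min P + min Q − 3.
P'(u) = 12(u - 2)(u - 1)(u + 1) vanishes at u ∈ {-1, 1, 2}; Q'(v) = 2v - 8 vanishes at v ∈ {4}.
Local minima of P (where P''>0): P(-1)=-19, P(2)=8. Local minima of Q: Q(4)=-16.
So the global minimum of J is P(-1) + Q(4) − 3 = -19 − 16 − 3 = -38, attained at (-1, 4).

(-1, 4)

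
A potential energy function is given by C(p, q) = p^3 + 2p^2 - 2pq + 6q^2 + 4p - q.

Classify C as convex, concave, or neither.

neither

The term p^3 is cubic, so the Hessian is not constant.
∂²C/∂p² = 6p + 4, which takes both signs as p varies (negative for sufficiently negative p). A diagonal entry of the Hessian changing sign means the Hessian is neither positive- nor negative-semidefinite on all of R^2.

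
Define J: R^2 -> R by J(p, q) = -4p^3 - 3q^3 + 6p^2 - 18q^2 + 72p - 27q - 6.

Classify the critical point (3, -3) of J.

saddle point

The mixed partial ∂²J/∂p∂q is 0, so the Hessian at any point is diag(J_pp, J_qq) = diag(12(-2p + 1), -18(q + 2)).
At (3, -3): H = diag(-60, 18).
The eigenvalues have opposite signs, so H is indefinite: a saddle point.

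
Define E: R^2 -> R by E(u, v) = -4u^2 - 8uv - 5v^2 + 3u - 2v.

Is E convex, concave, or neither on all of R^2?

concave

E is quadratic, so its Hessian is the constant matrix H = [[-8, -8], [-8, -10]].
det(H) = 16, tr(H) = -18.
det(H) > 0 and tr(H) < 0, so H is negative definite everywhere: concave.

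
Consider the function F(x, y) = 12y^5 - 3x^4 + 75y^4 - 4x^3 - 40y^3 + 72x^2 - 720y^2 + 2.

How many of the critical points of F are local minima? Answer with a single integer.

2

F separates as a function of x plus a function of y, so ∇F=0 decouples.
∂F/∂x = -12x(x - 3)(x + 4) = 0 at x ∈ {-4, 0, 3}; ∂F/∂y = 60y(y - 2)(y + 3)(y + 4) = 0 at y ∈ {-4, -3, 0, 2}.
The Hessian is diagonal: diag(F_xx, F_yy). Second derivatives: F_xx(-4)=-336, F_xx(0)=144, F_xx(3)=-252; F_yy(-4)=-1440, F_yy(-3)=900, F_yy(0)=-1440, F_yy(2)=3600.
Local minima occur where both diagonal entries positive: (0, -3), (0, 2). Count: 2.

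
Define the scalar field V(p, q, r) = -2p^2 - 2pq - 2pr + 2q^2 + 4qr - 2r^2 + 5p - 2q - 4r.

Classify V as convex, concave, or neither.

V is quadratic, so its Hessian is the constant matrix H = [[-4, -2, -2], [-2, 4, 4], [-2, 4, -4]].
Leading principal minors: -4, -20, 160.
Neither pattern holds ⇒ H is indefinite ⇒ neither convex nor concave.

neither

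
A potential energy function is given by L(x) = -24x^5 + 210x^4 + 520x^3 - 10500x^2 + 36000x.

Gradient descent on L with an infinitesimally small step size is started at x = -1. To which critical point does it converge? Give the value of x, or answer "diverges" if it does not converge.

-5

L'(x) = -120(x - 5)(x - 4)(x - 3)(x + 5), so L'(-1) = 57600.
Gradient descent moves in the -L' direction, i.e. x is decreasing.
The nearest critical point in that direction is x = -5, where L'' = 86400 > 0 (a local minimum). The iterate converges there.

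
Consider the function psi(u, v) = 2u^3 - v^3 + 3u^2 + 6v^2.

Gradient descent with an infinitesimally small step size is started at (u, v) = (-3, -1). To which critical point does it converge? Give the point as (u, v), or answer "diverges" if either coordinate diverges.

psi is separable, so gradient descent decouples: u follows -∂psi/∂u, v follows -∂psi/∂v.
∂psi/∂u = 6u(u + 1); at u=-3 this is 36, so u decreases.
∂psi/∂v = -3v(v - 4); at v=-1 this is -15, so v increases.
The u-coordinate has no critical point in that direction and runs off to infinity.

diverges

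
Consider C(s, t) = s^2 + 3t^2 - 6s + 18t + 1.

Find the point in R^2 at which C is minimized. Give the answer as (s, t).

(3, -3)

C(s,t) separates as P(s) + Q(t) + 1, so its minimum is min P + min Q + 1.
P'(s) = 2s - 6 vanishes at s ∈ {3}; Q'(t) = 6(t + 3) vanishes at t ∈ {-3}.
Local minima of P (where P''>0): P(3)=-9. Local minima of Q: Q(-3)=-27.
So the global minimum of C is P(3) + Q(-3) + 1 = -9 − 27 + 1 = -35, attained at (3, -3).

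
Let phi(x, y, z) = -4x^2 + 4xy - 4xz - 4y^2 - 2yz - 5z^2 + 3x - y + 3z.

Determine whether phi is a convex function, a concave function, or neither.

concave

phi is quadratic, so its Hessian is the constant matrix H = [[-8, 4, -4], [4, -8, -2], [-4, -2, -10]].
Leading principal minors: -8, 48, -256.
Signs alternate −, +, − ⇒ H ≺ 0 ⇒ concave.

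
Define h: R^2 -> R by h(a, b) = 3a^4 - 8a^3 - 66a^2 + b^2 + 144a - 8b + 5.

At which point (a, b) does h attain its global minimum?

h(a,b) separates as P(a) + Q(b) + 5, so its minimum is min P + min Q + 5.
P'(a) = 12(a - 4)(a - 1)(a + 3) vanishes at a ∈ {-3, 1, 4}; Q'(b) = 2b - 8 vanishes at b ∈ {4}.
Local minima of P (where P''>0): P(-3)=-567, P(4)=-224. Local minima of Q: Q(4)=-16.
So the global minimum of h is P(-3) + Q(4) + 5 = -567 − 16 + 5 = -578, attained at (-3, 4).

(-3, 4)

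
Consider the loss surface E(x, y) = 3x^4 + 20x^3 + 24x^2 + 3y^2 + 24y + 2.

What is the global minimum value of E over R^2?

-174

E(x,y) separates as P(x) + Q(y) + 2, so its minimum is min P + min Q + 2.
P'(x) = 12x(x + 1)(x + 4) vanishes at x ∈ {-4, -1, 0}; Q'(y) = 6y + 24 vanishes at y ∈ {-4}.
Local minima of P (where P''>0): P(-4)=-128, P(0)=0. Local minima of Q: Q(-4)=-48.
So the global minimum of E is P(-4) + Q(-4) + 2 = -128 − 48 + 2 = -174, attained at (-4, -4).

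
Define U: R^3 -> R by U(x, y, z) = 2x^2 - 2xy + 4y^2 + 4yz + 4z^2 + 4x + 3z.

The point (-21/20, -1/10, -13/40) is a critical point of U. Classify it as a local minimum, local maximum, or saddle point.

local minimum

The Hessian is constant: H = [[4, -2, 0], [-2, 8, 4], [0, 4, 8]].
Leading principal minors: Δ₁ = 4, Δ₂ = 28, Δ₃ = 160.
All leading minors are positive, so H is positive definite: a local minimum.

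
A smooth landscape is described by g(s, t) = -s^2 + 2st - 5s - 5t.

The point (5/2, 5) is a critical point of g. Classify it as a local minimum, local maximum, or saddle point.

saddle point

The Hessian of g is constant: H = [[-2, 2], [2, 0]].
det(H) = (-2)·0 − 2² = -4.
Since det(H) < 0, H is indefinite and the critical point is a saddle point.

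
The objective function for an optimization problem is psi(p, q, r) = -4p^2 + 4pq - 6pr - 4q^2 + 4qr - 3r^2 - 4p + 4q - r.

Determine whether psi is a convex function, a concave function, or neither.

concave

psi is quadratic, so its Hessian is the constant matrix H = [[-8, 4, -6], [4, -8, 4], [-6, 4, -6]].
Leading principal minors: -8, 48, -64.
Signs alternate −, +, − ⇒ H ≺ 0 ⇒ concave.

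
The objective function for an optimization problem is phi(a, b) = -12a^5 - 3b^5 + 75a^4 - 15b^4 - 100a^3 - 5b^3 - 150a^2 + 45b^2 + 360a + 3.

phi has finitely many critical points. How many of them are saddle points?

phi separates as a function of a plus a function of b, so ∇phi=0 decouples.
∂phi/∂a = -60(a - 3)(a - 2)(a - 1)(a + 1) = 0 at a ∈ {-1, 1, 2, 3}; ∂phi/∂b = -15b(b - 1)(b + 2)(b + 3) = 0 at b ∈ {-3, -2, 0, 1}.
The Hessian is diagonal: diag(phi_aa, phi_bb). Second derivatives: phi_aa(-1)=1440, phi_aa(1)=-240, phi_aa(2)=180, phi_aa(3)=-480; phi_bb(-3)=180, phi_bb(-2)=-90, phi_bb(0)=90, phi_bb(1)=-180.
Saddle points occur where the two diagonal entries have opposite signs: (-1, -2), (-1, 1), (1, -3), (1, 0), (2, -2), (2, 1), (3, -3), (3, 0). Count: 8.

8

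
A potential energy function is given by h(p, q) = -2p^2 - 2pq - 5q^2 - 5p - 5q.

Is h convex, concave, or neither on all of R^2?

h is quadratic, so its Hessian is the constant matrix H = [[-4, -2], [-2, -10]].
det(H) = 36, tr(H) = -14.
det(H) > 0 and tr(H) < 0, so H is negative definite everywhere: concave.

concave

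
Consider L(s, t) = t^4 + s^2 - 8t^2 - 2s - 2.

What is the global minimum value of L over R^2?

-19

L(s,t) separates as P(s) + Q(t) − 2, so its minimum is min P + min Q − 2.
P'(s) = 2s - 2 vanishes at s ∈ {1}; Q'(t) = 4t(t - 2)(t + 2) vanishes at t ∈ {-2, 0, 2}.
Local minima of P (where P''>0): P(1)=-1. Local minima of Q: Q(-2)=-16, Q(2)=-16.
So the global minimum of L is P(1) + Q(-2) − 2 = -1 − 16 − 2 = -19, attained at (1, -2).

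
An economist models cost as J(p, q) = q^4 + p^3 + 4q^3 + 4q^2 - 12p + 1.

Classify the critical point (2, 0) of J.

The mixed partial ∂²J/∂p∂q is 0, so the Hessian at any point is diag(J_pp, J_qq) = diag(6p, 4(3q^2 + 6q + 2)).
At (2, 0): H = diag(12, 8).
Both eigenvalues are positive, so H is positive definite: a local minimum.

local minimum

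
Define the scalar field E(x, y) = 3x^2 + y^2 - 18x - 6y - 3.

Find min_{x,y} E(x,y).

-39

E(x,y) separates as P(x) + Q(y) − 3, so its minimum is min P + min Q − 3.
P'(x) = 6x - 18 vanishes at x ∈ {3}; Q'(y) = 2y - 6 vanishes at y ∈ {3}.
Local minima of P (where P''>0): P(3)=-27. Local minima of Q: Q(3)=-9.
So the global minimum of E is P(3) + Q(3) − 3 = -27 − 9 − 3 = -39, attained at (3, 3).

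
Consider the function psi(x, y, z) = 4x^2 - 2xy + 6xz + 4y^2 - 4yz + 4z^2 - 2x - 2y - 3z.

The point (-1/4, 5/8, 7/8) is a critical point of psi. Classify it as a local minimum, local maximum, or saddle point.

local minimum

The Hessian is constant: H = [[8, -2, 6], [-2, 8, -4], [6, -4, 8]].
Leading principal minors: Δ₁ = 8, Δ₂ = 60, Δ₃ = 160.
All leading minors are positive, so H is positive definite: a local minimum.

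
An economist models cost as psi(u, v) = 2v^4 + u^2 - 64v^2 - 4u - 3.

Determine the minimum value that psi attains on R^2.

-519

psi(u,v) separates as P(u) + Q(v) − 3, so its minimum is min P + min Q − 3.
P'(u) = 2u - 4 vanishes at u ∈ {2}; Q'(v) = 8v(v - 4)(v + 4) vanishes at v ∈ {-4, 0, 4}.
Local minima of P (where P''>0): P(2)=-4. Local minima of Q: Q(-4)=-512, Q(4)=-512.
So the global minimum of psi is P(2) + Q(-4) − 3 = -4 − 512 − 3 = -519, attained at (2, -4).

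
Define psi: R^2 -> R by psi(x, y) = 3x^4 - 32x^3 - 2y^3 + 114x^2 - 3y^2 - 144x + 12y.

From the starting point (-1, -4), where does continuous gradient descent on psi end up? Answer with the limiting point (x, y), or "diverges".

(1, -2)

psi is separable, so gradient descent decouples: x follows -∂psi/∂x, y follows -∂psi/∂y.
∂psi/∂x = 12(x - 4)(x - 3)(x - 1); at x=-1 this is -480, so x increases.
∂psi/∂y = -6(y - 1)(y + 2); at y=-4 this is -60, so y increases.
x converges to its nearest critical value 1 (a local min of the x-part); y converges to -2. The iterate converges to (1, -2).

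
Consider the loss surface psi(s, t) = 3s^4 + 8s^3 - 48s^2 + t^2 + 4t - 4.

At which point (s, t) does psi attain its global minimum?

psi(s,t) separates as P(s) + Q(t) − 4, so its minimum is min P + min Q − 4.
P'(s) = 12s(s - 2)(s + 4) vanishes at s ∈ {-4, 0, 2}; Q'(t) = 2(t + 2) vanishes at t ∈ {-2}.
Local minima of P (where P''>0): P(-4)=-512, P(2)=-80. Local minima of Q: Q(-2)=-4.
So the global minimum of psi is P(-4) + Q(-2) − 4 = -512 − 4 − 4 = -520, attained at (-4, -2).

(-4, -2)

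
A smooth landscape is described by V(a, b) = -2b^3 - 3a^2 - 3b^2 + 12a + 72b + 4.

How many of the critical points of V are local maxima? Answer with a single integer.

1

V separates as a function of a plus a function of b, so ∇V=0 decouples.
∂V/∂a = -6(a - 2) = 0 at a ∈ {2}; ∂V/∂b = -6(b - 3)(b + 4) = 0 at b ∈ {-4, 3}.
The Hessian is diagonal: diag(V_aa, V_bb). Second derivatives: V_aa(2)=-6; V_bb(-4)=42, V_bb(3)=-42.
Local maxima occur where both diagonal entries negative: (2, 3). Count: 1.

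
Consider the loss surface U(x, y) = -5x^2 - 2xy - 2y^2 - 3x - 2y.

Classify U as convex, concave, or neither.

U is quadratic, so its Hessian is the constant matrix H = [[-10, -2], [-2, -4]].
det(H) = 36, tr(H) = -14.
det(H) > 0 and tr(H) < 0, so H is negative definite everywhere: concave.

concave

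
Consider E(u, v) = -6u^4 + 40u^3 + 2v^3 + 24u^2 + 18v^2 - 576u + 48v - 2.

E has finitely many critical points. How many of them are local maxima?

2

E separates as a function of u plus a function of v, so ∇E=0 decouples.
∂E/∂u = -24(u - 4)(u - 3)(u + 2) = 0 at u ∈ {-2, 3, 4}; ∂E/∂v = 6(v + 2)(v + 4) = 0 at v ∈ {-4, -2}.
The Hessian is diagonal: diag(E_uu, E_vv). Second derivatives: E_uu(-2)=-720, E_uu(3)=120, E_uu(4)=-144; E_vv(-4)=-12, E_vv(-2)=12.
Local maxima occur where both diagonal entries negative: (-2, -4), (4, -4). Count: 2.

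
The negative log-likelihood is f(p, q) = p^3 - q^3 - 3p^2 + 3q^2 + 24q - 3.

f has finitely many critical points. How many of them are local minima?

1

f separates as a function of p plus a function of q, so ∇f=0 decouples.
∂f/∂p = 3p(p - 2) = 0 at p ∈ {0, 2}; ∂f/∂q = -3(q - 4)(q + 2) = 0 at q ∈ {-2, 4}.
The Hessian is diagonal: diag(f_pp, f_qq). Second derivatives: f_pp(0)=-6, f_pp(2)=6; f_qq(-2)=18, f_qq(4)=-18.
Local minima occur where both diagonal entries positive: (2, -2). Count: 1.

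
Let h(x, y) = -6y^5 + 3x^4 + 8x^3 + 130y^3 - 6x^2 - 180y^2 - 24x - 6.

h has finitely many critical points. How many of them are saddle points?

6

h separates as a function of x plus a function of y, so ∇h=0 decouples.
∂h/∂x = 12(x - 1)(x + 1)(x + 2) = 0 at x ∈ {-2, -1, 1}; ∂h/∂y = -30y(y - 3)(y - 1)(y + 4) = 0 at y ∈ {-4, 0, 1, 3}.
The Hessian is diagonal: diag(h_xx, h_yy). Second derivatives: h_xx(-2)=36, h_xx(-1)=-24, h_xx(1)=72; h_yy(-4)=4200, h_yy(0)=-360, h_yy(1)=300, h_yy(3)=-1260.
Saddle points occur where the two diagonal entries have opposite signs: (-2, 0), (-2, 3), (-1, -4), (-1, 1), (1, 0), (1, 3). Count: 6.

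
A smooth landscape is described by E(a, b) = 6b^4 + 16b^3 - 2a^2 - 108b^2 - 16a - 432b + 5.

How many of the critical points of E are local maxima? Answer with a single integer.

E separates as a function of a plus a function of b, so ∇E=0 decouples.
∂E/∂a = -4(a + 4) = 0 at a ∈ {-4}; ∂E/∂b = 24(b - 3)(b + 2)(b + 3) = 0 at b ∈ {-3, -2, 3}.
The Hessian is diagonal: diag(E_aa, E_bb). Second derivatives: E_aa(-4)=-4; E_bb(-3)=144, E_bb(-2)=-120, E_bb(3)=720.
Local maxima occur where both diagonal entries negative: (-4, -2). Count: 1.

1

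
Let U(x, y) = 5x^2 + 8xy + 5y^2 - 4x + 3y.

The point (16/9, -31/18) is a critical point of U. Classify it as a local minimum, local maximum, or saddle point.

The Hessian of U is constant: H = [[10, 8], [8, 10]].
det(H) = 10·10 − 8² = 36.
det(H) > 0 and tr(H) = 20 > 0, so H is positive definite and the point is a local minimum.

local minimum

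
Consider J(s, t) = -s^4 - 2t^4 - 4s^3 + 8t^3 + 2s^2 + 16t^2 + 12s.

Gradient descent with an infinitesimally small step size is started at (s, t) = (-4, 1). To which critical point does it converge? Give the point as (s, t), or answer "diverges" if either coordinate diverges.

diverges

J is separable, so gradient descent decouples: s follows -∂J/∂s, t follows -∂J/∂t.
∂J/∂s = -4(s - 1)(s + 1)(s + 3); at s=-4 this is 60, so s decreases.
∂J/∂t = -8t(t - 4)(t + 1); at t=1 this is 48, so t decreases.
The s-coordinate has no critical point in that direction and runs off to infinity.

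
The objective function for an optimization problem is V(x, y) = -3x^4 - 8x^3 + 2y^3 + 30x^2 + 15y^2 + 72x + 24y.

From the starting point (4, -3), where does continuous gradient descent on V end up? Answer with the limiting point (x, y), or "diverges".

diverges

V is separable, so gradient descent decouples: x follows -∂V/∂x, y follows -∂V/∂y.
∂V/∂x = -12(x - 2)(x + 1)(x + 3); at x=4 this is -840, so x increases.
∂V/∂y = 6(y + 1)(y + 4); at y=-3 this is -12, so y increases.
The x-coordinate has no critical point in that direction and runs off to infinity.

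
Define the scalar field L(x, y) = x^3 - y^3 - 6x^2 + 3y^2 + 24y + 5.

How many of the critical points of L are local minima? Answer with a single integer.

1

L separates as a function of x plus a function of y, so ∇L=0 decouples.
∂L/∂x = 3x(x - 4) = 0 at x ∈ {0, 4}; ∂L/∂y = -3(y - 4)(y + 2) = 0 at y ∈ {-2, 4}.
The Hessian is diagonal: diag(L_xx, L_yy). Second derivatives: L_xx(0)=-12, L_xx(4)=12; L_yy(-2)=18, L_yy(4)=-18.
Local minima occur where both diagonal entries positive: (4, -2). Count: 1.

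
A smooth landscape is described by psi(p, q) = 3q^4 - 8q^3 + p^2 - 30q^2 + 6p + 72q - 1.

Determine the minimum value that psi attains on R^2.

psi(p,q) separates as A(p) + B(q) − 1, so its minimum is min A + min B − 1.
A'(p) = 2p + 6 vanishes at p ∈ {-3}; B'(q) = 12(q - 3)(q - 1)(q + 2) vanishes at q ∈ {-2, 1, 3}.
Local minima of A (where A''>0): A(-3)=-9. Local minima of B: B(-2)=-152, B(3)=-27.
So the global minimum of psi is A(-3) + B(-2) − 1 = -9 − 152 − 1 = -162, attained at (-3, -2).

-162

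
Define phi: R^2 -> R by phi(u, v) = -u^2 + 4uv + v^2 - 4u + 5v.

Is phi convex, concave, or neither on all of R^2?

phi is quadratic, so its Hessian is the constant matrix H = [[-2, 4], [4, 2]].
det(H) = -20, tr(H) = 0.
det(H) < 0, so H is indefinite: neither convex nor concave.

neither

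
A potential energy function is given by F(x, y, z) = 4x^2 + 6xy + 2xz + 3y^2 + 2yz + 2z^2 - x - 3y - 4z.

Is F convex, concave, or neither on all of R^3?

convex

F is quadratic, so its Hessian is the constant matrix H = [[8, 6, 2], [6, 6, 2], [2, 2, 4]].
Leading principal minors: 8, 12, 40.
All positive ⇒ H ≻ 0 ⇒ convex.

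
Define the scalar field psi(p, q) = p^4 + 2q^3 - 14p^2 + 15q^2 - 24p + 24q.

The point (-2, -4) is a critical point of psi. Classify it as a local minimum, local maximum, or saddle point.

The mixed partial ∂²psi/∂p∂q is 0, so the Hessian at any point is diag(psi_pp, psi_qq) = diag(4(3p^2 - 7), 6(2q + 5)).
At (-2, -4): H = diag(20, -18).
The eigenvalues have opposite signs, so H is indefinite: a saddle point.

saddle point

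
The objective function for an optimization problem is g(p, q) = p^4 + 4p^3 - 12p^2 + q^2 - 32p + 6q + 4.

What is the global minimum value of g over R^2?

g(p,q) separates as A(p) + B(q) + 4, so its minimum is min A + min B + 4.
A'(p) = 4(p - 2)(p + 1)(p + 4) vanishes at p ∈ {-4, -1, 2}; B'(q) = 2q + 6 vanishes at q ∈ {-3}.
Local minima of A (where A''>0): A(-4)=-64, A(2)=-64. Local minima of B: B(-3)=-9.
So the global minimum of g is A(-4) + B(-3) + 4 = -64 − 9 + 4 = -69, attained at (-4, -3).

-69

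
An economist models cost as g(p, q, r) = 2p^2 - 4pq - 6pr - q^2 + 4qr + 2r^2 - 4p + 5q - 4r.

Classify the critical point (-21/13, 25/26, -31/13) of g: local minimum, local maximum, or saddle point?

The Hessian is constant: H = [[4, -4, -6], [-4, -2, 4], [-6, 4, 4]].
Leading principal minors: Δ₁ = 4, Δ₂ = -24, Δ₃ = 104.
The minors fit neither the all-positive nor the alternating-sign pattern, so H is indefinite: a saddle point.

saddle point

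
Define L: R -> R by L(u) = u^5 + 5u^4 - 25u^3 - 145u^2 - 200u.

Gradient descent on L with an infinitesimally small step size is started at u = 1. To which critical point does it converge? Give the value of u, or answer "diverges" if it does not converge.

4

L'(u) = 5(u - 4)(u + 1)(u + 2)(u + 5), so L'(1) = -540.
Gradient descent moves in the -L' direction, i.e. u is increasing.
The nearest critical point in that direction is u = 4, where L'' = 1350 > 0 (a local minimum). The iterate converges there.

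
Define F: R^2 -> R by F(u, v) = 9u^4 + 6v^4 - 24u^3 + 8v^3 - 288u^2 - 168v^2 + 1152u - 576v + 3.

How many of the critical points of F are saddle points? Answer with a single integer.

4

F separates as a function of u plus a function of v, so ∇F=0 decouples.
∂F/∂u = 36(u - 4)(u - 2)(u + 4) = 0 at u ∈ {-4, 2, 4}; ∂F/∂v = 24(v - 4)(v + 2)(v + 3) = 0 at v ∈ {-3, -2, 4}.
The Hessian is diagonal: diag(F_uu, F_vv). Second derivatives: F_uu(-4)=1728, F_uu(2)=-432, F_uu(4)=576; F_vv(-3)=168, F_vv(-2)=-144, F_vv(4)=1008.
Saddle points occur where the two diagonal entries have opposite signs: (-4, -2), (2, -3), (2, 4), (4, -2). Count: 4.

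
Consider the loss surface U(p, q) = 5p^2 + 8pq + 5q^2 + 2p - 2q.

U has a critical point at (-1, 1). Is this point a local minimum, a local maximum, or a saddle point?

The Hessian of U is constant: H = [[10, 8], [8, 10]].
det(H) = 10·10 − 8² = 36.
det(H) > 0 and tr(H) = 20 > 0, so H is positive definite and the point is a local minimum.

local minimum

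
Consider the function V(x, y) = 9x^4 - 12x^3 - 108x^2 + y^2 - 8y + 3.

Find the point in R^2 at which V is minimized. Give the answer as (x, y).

V(x,y) separates as P(x) + Q(y) + 3, so its minimum is min P + min Q + 3.
P'(x) = 36x(x - 3)(x + 2) vanishes at x ∈ {-2, 0, 3}; Q'(y) = 2y - 8 vanishes at y ∈ {4}.
Local minima of P (where P''>0): P(-2)=-192, P(3)=-567. Local minima of Q: Q(4)=-16.
So the global minimum of V is P(3) + Q(4) + 3 = -567 − 16 + 3 = -580, attained at (3, 4).

(3, 4)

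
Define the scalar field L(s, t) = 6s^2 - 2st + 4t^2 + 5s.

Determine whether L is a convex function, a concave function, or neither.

L is quadratic, so its Hessian is the constant matrix H = [[12, -2], [-2, 8]].
det(H) = 92, tr(H) = 20.
det(H) > 0 and tr(H) > 0, so H is positive definite everywhere: convex.

convex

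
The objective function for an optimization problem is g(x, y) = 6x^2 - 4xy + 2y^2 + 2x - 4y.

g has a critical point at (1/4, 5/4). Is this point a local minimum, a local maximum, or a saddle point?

local minimum

The Hessian of g is constant: H = [[12, -4], [-4, 4]].
det(H) = 12·4 − (-4)² = 32.
det(H) > 0 and tr(H) = 16 > 0, so H is positive definite and the point is a local minimum.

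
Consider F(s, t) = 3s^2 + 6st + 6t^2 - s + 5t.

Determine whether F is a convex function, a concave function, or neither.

convex

F is quadratic, so its Hessian is the constant matrix H = [[6, 6], [6, 12]].
det(H) = 36, tr(H) = 18.
det(H) > 0 and tr(H) > 0, so H is positive definite everywhere: convex.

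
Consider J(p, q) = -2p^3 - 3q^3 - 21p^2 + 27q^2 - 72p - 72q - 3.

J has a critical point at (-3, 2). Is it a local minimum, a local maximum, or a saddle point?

The mixed partial ∂²J/∂p∂q is 0, so the Hessian at any point is diag(J_pp, J_qq) = diag(-6(2p + 7), 18(-q + 3)).
At (-3, 2): H = diag(-6, 18).
The eigenvalues have opposite signs, so H is indefinite: a saddle point.

saddle point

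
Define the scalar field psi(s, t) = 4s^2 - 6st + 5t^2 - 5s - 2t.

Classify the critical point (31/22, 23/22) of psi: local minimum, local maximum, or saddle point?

The Hessian of psi is constant: H = [[8, -6], [-6, 10]].
det(H) = 8·10 − (-6)² = 44.
det(H) > 0 and tr(H) = 18 > 0, so H is positive definite and the point is a local minimum.

local minimum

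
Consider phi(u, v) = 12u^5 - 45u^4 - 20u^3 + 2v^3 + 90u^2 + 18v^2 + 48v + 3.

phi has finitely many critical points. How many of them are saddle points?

phi separates as a function of u plus a function of v, so ∇phi=0 decouples.
∂phi/∂u = 60u(u - 3)(u - 1)(u + 1) = 0 at u ∈ {-1, 0, 1, 3}; ∂phi/∂v = 6(v + 2)(v + 4) = 0 at v ∈ {-4, -2}.
The Hessian is diagonal: diag(phi_uu, phi_vv). Second derivatives: phi_uu(-1)=-480, phi_uu(0)=180, phi_uu(1)=-240, phi_uu(3)=1440; phi_vv(-4)=-12, phi_vv(-2)=12.
Saddle points occur where the two diagonal entries have opposite signs: (-1, -2), (0, -4), (1, -2), (3, -4). Count: 4.

4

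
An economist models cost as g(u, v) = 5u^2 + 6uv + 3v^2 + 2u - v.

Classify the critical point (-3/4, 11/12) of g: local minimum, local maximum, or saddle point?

The Hessian of g is constant: H = [[10, 6], [6, 6]].
det(H) = 10·6 − 6² = 24.
det(H) > 0 and tr(H) = 16 > 0, so H is positive definite and the point is a local minimum.

local minimum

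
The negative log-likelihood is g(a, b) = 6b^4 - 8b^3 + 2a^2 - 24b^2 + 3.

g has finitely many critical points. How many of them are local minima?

2

g separates as a function of a plus a function of b, so ∇g=0 decouples.
∂g/∂a = 4a = 0 at a ∈ {0}; ∂g/∂b = 24b(b - 2)(b + 1) = 0 at b ∈ {-1, 0, 2}.
The Hessian is diagonal: diag(g_aa, g_bb). Second derivatives: g_aa(0)=4; g_bb(-1)=72, g_bb(0)=-48, g_bb(2)=144.
Local minima occur where both diagonal entries positive: (0, -1), (0, 2). Count: 2.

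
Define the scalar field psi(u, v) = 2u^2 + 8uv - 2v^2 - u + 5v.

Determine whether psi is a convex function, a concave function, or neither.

neither

psi is quadratic, so its Hessian is the constant matrix H = [[4, 8], [8, -4]].
det(H) = -80, tr(H) = 0.
det(H) < 0, so H is indefinite: neither convex nor concave.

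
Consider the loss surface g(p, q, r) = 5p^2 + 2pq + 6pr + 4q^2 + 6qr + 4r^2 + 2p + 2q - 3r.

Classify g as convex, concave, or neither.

convex

g is quadratic, so its Hessian is the constant matrix H = [[10, 2, 6], [2, 8, 6], [6, 6, 8]].
Leading principal minors: 10, 76, 104.
All positive ⇒ H ≻ 0 ⇒ convex.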